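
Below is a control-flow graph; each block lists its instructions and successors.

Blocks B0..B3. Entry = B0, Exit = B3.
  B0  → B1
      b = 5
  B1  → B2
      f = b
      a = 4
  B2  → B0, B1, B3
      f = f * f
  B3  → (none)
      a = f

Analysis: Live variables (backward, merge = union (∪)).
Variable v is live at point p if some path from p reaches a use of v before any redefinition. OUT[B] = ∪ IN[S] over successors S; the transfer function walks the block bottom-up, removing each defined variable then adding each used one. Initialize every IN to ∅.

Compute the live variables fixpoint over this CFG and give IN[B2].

Answer: {b, f}

Working:
Converged values:
  B0: | IN={} | OUT={b}
  B1: | IN={b} | OUT={b, f}
  B2: | IN={b, f} | OUT={b, f}
  B3: | IN={f} | OUT={}

Merge at B2: OUT[B2] = IN[B0] ⊔ IN[B1] ⊔ IN[B3] = {b, f}
Applying B2's transfer function to that OUT value gives IN[B2] (row B2 above).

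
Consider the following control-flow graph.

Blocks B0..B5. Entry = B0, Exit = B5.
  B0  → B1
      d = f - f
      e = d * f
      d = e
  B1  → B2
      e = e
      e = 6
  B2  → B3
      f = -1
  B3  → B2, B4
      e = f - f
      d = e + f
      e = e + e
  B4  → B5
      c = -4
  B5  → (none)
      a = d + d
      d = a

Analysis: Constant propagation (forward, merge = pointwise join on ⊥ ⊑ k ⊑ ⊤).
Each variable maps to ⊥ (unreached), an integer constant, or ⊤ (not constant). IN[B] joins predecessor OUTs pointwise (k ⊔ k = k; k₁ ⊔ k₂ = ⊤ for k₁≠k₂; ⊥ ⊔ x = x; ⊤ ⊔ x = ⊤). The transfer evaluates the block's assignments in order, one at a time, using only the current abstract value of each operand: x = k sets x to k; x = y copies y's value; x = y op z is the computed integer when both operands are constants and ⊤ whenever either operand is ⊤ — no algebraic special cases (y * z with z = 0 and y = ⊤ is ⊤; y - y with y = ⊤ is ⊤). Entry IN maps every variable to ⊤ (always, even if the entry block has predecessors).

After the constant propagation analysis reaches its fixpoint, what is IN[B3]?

Answer: {a: ⊤, b: ⊤, c: ⊤, d: ⊤, e: ⊤, f: -1}

Derivation:
Fixpoint table:
  B0:  IN=(all ⊤)  OUT=(all ⊤)
  B1:  IN=(all ⊤)  OUT={e:6; rest ⊤}
  B2:  IN=(all ⊤)  OUT={f:-1; rest ⊤}
  B3:  IN={f:-1; rest ⊤}  OUT={d:-1, e:0, f:-1; rest ⊤}
  B4:  IN={d:-1, e:0, f:-1; rest ⊤}  OUT={c:-4, d:-1, e:0, f:-1; rest ⊤}
  B5:  IN={c:-4, d:-1, e:0, f:-1; rest ⊤}  OUT={a:-2, c:-4, d:-2, e:0, f:-1; rest ⊤}

Merge at B3: IN[B3] = OUT[B2] = {a: ⊤, b: ⊤, c: ⊤, d: ⊤, e: ⊤, f: -1}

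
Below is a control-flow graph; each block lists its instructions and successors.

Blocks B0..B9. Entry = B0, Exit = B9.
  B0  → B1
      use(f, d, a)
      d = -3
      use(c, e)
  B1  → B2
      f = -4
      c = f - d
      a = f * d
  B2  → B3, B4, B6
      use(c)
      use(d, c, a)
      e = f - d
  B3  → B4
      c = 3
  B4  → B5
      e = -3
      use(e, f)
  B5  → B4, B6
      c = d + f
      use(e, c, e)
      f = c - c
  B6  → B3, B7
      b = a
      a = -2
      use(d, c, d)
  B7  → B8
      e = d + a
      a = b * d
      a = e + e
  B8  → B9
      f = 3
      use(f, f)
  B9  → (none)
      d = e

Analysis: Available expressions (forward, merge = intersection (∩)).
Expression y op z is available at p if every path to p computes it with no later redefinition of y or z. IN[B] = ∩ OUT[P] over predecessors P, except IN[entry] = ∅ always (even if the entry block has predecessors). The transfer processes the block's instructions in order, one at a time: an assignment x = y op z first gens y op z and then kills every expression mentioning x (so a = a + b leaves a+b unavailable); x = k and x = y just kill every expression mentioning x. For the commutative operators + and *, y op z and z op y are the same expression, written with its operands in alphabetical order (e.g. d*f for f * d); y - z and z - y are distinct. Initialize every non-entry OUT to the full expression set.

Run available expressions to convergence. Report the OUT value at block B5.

Answer: {c-c}

Working:
Per-block solution:
  B0:  IN={}  OUT={}
  B1:  IN={}  OUT={d*f, f-d}
  B2:  IN={d*f, f-d}  OUT={d*f, f-d}
  B3:  IN={}  OUT={}
  B4:  IN={}  OUT={}
  B5:  IN={}  OUT={c-c}
  B6:  IN={}  OUT={}
  B7:  IN={}  OUT={b*d, e+e}
  B8:  IN={b*d, e+e}  OUT={b*d, e+e}
  B9:  IN={b*d, e+e}  OUT={e+e}

Merge at B5: IN[B5] = OUT[B4] = {}
Applying B5's transfer function to that IN value gives OUT[B5] (row B5 above).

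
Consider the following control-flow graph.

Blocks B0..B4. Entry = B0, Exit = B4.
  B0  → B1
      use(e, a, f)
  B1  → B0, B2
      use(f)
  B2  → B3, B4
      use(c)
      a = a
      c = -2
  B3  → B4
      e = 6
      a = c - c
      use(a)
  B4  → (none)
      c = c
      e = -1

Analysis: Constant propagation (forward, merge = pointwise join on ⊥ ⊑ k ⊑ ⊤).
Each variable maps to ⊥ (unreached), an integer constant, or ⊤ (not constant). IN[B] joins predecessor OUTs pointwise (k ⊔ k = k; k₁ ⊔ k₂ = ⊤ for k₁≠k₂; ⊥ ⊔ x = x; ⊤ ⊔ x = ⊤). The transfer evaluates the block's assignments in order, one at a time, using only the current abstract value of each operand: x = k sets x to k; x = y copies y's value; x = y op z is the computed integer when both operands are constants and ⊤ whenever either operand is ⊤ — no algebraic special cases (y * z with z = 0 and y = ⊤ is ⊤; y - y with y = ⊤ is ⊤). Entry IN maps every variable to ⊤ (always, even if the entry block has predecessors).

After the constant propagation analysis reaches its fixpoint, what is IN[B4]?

Converged values:
  B0:   IN=(all ⊤)   OUT=(all ⊤)
  B1:   IN=(all ⊤)   OUT=(all ⊤)
  B2:   IN=(all ⊤)   OUT={c:-2; rest ⊤}
  B3:   IN={c:-2; rest ⊤}   OUT={a:0, c:-2, e:6; rest ⊤}
  B4:   IN={c:-2; rest ⊤}   OUT={c:-2, e:-1; rest ⊤}

Merge at B4: IN[B4] = OUT[B2] ⊔ OUT[B3] = {a: ⊤, b: ⊤, c: -2, d: ⊤, e: ⊤, f: ⊤}

Answer: {a: ⊤, b: ⊤, c: -2, d: ⊤, e: ⊤, f: ⊤}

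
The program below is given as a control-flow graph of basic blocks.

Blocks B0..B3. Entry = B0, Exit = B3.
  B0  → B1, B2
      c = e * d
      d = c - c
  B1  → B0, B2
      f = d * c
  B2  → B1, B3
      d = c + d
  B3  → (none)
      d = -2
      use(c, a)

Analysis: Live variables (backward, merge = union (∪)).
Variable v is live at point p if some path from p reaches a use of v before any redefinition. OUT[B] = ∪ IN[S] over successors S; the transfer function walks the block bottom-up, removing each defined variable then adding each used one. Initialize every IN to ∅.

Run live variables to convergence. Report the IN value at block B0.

Per-block solution:
  B0:   IN={a, d, e}   OUT={a, c, d, e}
  B1:   IN={a, c, d, e}   OUT={a, c, d, e}
  B2:   IN={a, c, d, e}   OUT={a, c, d, e}
  B3:   IN={a, c}   OUT={}

Merge at B0: OUT[B0] = IN[B1] ⊔ IN[B2] = {a, c, d, e}
Applying B0's transfer function to that OUT value gives IN[B0] (row B0 above).

Answer: {a, d, e}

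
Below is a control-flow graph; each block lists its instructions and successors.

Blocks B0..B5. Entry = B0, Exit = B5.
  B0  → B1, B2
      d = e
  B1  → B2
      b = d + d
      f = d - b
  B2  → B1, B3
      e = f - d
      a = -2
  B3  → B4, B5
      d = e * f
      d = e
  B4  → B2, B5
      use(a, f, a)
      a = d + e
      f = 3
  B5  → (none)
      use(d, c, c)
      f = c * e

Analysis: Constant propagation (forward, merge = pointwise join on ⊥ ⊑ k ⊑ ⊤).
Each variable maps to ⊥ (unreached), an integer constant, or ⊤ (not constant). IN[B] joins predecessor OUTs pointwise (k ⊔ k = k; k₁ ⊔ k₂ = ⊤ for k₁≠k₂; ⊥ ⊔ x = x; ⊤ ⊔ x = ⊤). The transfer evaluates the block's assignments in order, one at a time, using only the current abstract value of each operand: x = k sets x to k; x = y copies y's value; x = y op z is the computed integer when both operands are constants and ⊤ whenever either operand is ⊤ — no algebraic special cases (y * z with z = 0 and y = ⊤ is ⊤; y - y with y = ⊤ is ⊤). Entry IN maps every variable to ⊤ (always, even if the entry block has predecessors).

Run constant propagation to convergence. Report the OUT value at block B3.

Answer: {a: -2, b: ⊤, c: ⊤, d: ⊤, e: ⊤, f: ⊤}

Derivation:
Per-block solution:
  B0:   IN=(all ⊤)   OUT=(all ⊤)
  B1:   IN=(all ⊤)   OUT=(all ⊤)
  B2:   IN=(all ⊤)   OUT={a:-2; rest ⊤}
  B3:   IN={a:-2; rest ⊤}   OUT={a:-2; rest ⊤}
  B4:   IN={a:-2; rest ⊤}   OUT={f:3; rest ⊤}
  B5:   IN=(all ⊤)   OUT=(all ⊤)

Merge at B3: IN[B3] = OUT[B2] = {a: -2, b: ⊤, c: ⊤, d: ⊤, e: ⊤, f: ⊤}
Applying B3's transfer function to that IN value gives OUT[B3] (row B3 above).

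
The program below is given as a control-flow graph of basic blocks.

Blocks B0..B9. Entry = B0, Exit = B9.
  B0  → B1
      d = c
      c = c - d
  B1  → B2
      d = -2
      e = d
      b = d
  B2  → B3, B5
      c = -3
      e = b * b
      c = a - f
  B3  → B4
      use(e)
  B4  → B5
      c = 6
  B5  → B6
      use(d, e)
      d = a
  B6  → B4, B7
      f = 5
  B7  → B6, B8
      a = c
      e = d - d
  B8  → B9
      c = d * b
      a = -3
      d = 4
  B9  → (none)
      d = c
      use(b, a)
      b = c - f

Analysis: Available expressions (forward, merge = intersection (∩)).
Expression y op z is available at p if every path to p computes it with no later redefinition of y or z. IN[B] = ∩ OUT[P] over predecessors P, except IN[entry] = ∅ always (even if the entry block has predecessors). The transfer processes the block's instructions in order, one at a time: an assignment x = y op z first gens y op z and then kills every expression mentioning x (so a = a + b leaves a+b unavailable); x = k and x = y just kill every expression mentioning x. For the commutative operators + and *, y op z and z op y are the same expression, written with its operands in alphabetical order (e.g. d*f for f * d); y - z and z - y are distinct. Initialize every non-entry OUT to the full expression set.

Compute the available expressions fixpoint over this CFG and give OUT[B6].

Answer: {b*b}

Trace:
Converged values:
  B0:   IN={}   OUT={}
  B1:   IN={}   OUT={}
  B2:   IN={}   OUT={a-f, b*b}
  B3:   IN={a-f, b*b}   OUT={a-f, b*b}
  B4:   IN={b*b}   OUT={b*b}
  B5:   IN={b*b}   OUT={b*b}
  B6:   IN={b*b}   OUT={b*b}
  B7:   IN={b*b}   OUT={b*b, d-d}
  B8:   IN={b*b, d-d}   OUT={b*b}
  B9:   IN={b*b}   OUT={c-f}

Merge at B6: IN[B6] = OUT[B5] ∩ OUT[B7] = {b*b}
Applying B6's transfer function to that IN value gives OUT[B6] (row B6 above).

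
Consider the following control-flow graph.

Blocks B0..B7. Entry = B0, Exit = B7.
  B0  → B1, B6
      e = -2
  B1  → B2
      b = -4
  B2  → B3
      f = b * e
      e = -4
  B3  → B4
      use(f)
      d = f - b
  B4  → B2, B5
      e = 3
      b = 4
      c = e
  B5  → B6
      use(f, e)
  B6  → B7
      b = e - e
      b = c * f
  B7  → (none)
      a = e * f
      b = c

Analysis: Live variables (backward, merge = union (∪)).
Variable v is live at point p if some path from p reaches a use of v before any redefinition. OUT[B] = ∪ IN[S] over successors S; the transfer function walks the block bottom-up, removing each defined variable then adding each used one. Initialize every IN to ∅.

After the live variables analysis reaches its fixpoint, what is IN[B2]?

Fixpoint table:
  B0: | IN={c, f} | OUT={c, e, f}
  B1: | IN={e} | OUT={b, e}
  B2: | IN={b, e} | OUT={b, f}
  B3: | IN={b, f} | OUT={f}
  B4: | IN={f} | OUT={b, c, e, f}
  B5: | IN={c, e, f} | OUT={c, e, f}
  B6: | IN={c, e, f} | OUT={c, e, f}
  B7: | IN={c, e, f} | OUT={}

Merge at B2: OUT[B2] = IN[B3] = {b, f}
Applying B2's transfer function to that OUT value gives IN[B2] (row B2 above).

Answer: {b, e}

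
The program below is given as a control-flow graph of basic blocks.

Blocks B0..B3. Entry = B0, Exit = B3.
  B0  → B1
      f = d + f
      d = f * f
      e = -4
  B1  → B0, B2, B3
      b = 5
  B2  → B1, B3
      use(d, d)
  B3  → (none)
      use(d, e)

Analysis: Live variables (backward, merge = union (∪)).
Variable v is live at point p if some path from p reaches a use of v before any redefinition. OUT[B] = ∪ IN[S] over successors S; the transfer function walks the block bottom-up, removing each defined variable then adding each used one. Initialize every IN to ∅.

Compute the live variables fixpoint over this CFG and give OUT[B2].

Per-block solution:
  B0: | IN={d, f} | OUT={d, e, f}
  B1: | IN={d, e, f} | OUT={d, e, f}
  B2: | IN={d, e, f} | OUT={d, e, f}
  B3: | IN={d, e} | OUT={}

Merge at B2: OUT[B2] = IN[B1] ⊔ IN[B3] = {d, e, f}

Answer: {d, e, f}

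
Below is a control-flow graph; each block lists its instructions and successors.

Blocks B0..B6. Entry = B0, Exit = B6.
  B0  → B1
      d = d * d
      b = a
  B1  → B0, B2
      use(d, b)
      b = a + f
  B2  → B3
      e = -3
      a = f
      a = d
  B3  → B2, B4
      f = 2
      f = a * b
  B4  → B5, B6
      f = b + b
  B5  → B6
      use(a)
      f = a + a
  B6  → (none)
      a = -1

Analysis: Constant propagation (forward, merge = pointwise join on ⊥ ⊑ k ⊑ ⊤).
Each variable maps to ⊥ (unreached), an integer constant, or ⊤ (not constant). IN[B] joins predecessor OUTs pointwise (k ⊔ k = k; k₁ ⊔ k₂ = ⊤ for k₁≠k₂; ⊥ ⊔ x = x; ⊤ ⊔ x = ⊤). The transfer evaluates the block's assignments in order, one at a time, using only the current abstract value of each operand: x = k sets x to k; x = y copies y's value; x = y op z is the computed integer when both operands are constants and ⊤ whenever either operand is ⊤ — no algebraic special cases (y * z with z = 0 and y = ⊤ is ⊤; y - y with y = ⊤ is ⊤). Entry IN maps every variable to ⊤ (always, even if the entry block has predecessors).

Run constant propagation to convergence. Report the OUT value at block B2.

Fixpoint table:
  B0: | IN=(all ⊤) | OUT=(all ⊤)
  B1: | IN=(all ⊤) | OUT=(all ⊤)
  B2: | IN=(all ⊤) | OUT={e:-3; rest ⊤}
  B3: | IN={e:-3; rest ⊤} | OUT={e:-3; rest ⊤}
  B4: | IN={e:-3; rest ⊤} | OUT={e:-3; rest ⊤}
  B5: | IN={e:-3; rest ⊤} | OUT={e:-3; rest ⊤}
  B6: | IN={e:-3; rest ⊤} | OUT={a:-1, e:-3; rest ⊤}

Merge at B2: IN[B2] = OUT[B1] ⊔ OUT[B3] = {a: ⊤, b: ⊤, c: ⊤, d: ⊤, e: ⊤, f: ⊤}
Applying B2's transfer function to that IN value gives OUT[B2] (row B2 above).

Answer: {a: ⊤, b: ⊤, c: ⊤, d: ⊤, e: -3, f: ⊤}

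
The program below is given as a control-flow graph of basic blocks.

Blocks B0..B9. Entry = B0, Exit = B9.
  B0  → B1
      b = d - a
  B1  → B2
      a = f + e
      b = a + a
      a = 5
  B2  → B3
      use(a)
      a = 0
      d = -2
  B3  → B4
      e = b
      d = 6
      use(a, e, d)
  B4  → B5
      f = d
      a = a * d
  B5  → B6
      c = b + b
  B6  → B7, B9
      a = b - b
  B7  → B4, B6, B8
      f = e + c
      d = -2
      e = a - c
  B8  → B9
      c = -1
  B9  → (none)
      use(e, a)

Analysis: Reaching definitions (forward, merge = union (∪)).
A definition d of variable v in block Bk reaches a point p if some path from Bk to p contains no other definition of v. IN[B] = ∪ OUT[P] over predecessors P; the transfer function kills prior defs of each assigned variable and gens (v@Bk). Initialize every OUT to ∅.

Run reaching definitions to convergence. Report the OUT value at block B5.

Answer: {a@B4, b@B1, c@B5, d@B3, d@B7, e@B3, e@B7, f@B4}

Working:
Fixpoint table:
  B0:   IN={}   OUT={b@B0}
  B1:   IN={b@B0}   OUT={a@B1, b@B1}
  B2:   IN={a@B1, b@B1}   OUT={a@B2, b@B1, d@B2}
  B3:   IN={a@B2, b@B1, d@B2}   OUT={a@B2, b@B1, d@B3, e@B3}
  B4:   IN={a@B2, a@B6, b@B1, c@B5, d@B3, d@B7, e@B3, e@B7, f@B7}   OUT={a@B4, b@B1, c@B5, d@B3, d@B7, e@B3, e@B7, f@B4}
  B5:   IN={a@B4, b@B1, c@B5, d@B3, d@B7, e@B3, e@B7, f@B4}   OUT={a@B4, b@B1, c@B5, d@B3, d@B7, e@B3, e@B7, f@B4}
  B6:   IN={a@B4, a@B6, b@B1, c@B5, d@B3, d@B7, e@B3, e@B7, f@B4, f@B7}   OUT={a@B6, b@B1, c@B5, d@B3, d@B7, e@B3, e@B7, f@B4, f@B7}
  B7:   IN={a@B6, b@B1, c@B5, d@B3, d@B7, e@B3, e@B7, f@B4, f@B7}   OUT={a@B6, b@B1, c@B5, d@B7, e@B7, f@B7}
  B8:   IN={a@B6, b@B1, c@B5, d@B7, e@B7, f@B7}   OUT={a@B6, b@B1, c@B8, d@B7, e@B7, f@B7}
  B9:   IN={a@B6, b@B1, c@B5, c@B8, d@B3, d@B7, e@B3, e@B7, f@B4, f@B7}   OUT={a@B6, b@B1, c@B5, c@B8, d@B3, d@B7, e@B3, e@B7, f@B4, f@B7}

Merge at B5: IN[B5] = OUT[B4] = {a@B4, b@B1, c@B5, d@B3, d@B7, e@B3, e@B7, f@B4}
Applying B5's transfer function to that IN value gives OUT[B5] (row B5 above).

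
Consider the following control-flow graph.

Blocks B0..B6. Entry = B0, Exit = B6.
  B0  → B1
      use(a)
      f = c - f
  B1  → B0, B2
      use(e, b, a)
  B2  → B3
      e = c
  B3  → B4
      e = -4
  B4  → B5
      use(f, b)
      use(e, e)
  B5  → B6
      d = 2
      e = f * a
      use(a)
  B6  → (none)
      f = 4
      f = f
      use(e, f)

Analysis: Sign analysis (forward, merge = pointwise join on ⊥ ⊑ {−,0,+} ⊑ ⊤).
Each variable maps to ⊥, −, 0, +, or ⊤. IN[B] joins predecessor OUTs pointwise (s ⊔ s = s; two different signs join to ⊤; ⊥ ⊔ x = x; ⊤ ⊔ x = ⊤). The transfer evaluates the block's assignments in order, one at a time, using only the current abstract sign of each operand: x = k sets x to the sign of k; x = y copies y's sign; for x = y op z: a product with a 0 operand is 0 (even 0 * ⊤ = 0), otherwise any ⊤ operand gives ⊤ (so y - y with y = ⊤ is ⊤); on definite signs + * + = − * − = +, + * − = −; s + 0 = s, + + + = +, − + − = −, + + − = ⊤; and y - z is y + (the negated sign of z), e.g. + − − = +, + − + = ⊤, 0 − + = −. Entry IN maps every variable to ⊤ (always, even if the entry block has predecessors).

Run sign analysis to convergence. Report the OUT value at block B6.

Answer: {a: ⊤, b: ⊤, c: ⊤, d: +, e: ⊤, f: +}

Trace:
Per-block solution:
  B0: | IN=(all ⊤) | OUT=(all ⊤)
  B1: | IN=(all ⊤) | OUT=(all ⊤)
  B2: | IN=(all ⊤) | OUT=(all ⊤)
  B3: | IN=(all ⊤) | OUT={e:-; rest ⊤}
  B4: | IN={e:-; rest ⊤} | OUT={e:-; rest ⊤}
  B5: | IN={e:-; rest ⊤} | OUT={d:+; rest ⊤}
  B6: | IN={d:+; rest ⊤} | OUT={d:+, f:+; rest ⊤}

Merge at B6: IN[B6] = OUT[B5] = {a: ⊤, b: ⊤, c: ⊤, d: +, e: ⊤, f: ⊤}
Applying B6's transfer function to that IN value gives OUT[B6] (row B6 above).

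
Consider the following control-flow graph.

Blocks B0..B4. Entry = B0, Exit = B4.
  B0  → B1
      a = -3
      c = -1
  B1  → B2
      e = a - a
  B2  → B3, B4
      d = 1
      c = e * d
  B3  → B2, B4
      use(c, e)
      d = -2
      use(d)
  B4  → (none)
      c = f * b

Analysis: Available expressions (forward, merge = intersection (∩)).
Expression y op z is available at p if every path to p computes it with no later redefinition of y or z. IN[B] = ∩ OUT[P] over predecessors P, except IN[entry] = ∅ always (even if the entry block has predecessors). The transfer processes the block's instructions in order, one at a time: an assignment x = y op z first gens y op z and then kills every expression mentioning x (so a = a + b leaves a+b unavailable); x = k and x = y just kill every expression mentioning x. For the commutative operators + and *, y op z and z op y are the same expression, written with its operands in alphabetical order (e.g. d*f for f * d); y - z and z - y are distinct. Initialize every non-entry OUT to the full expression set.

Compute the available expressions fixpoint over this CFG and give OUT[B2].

Answer: {a-a, d*e}

Working:
Fixpoint table:
  B0: | IN={} | OUT={}
  B1: | IN={} | OUT={a-a}
  B2: | IN={a-a} | OUT={a-a, d*e}
  B3: | IN={a-a, d*e} | OUT={a-a}
  B4: | IN={a-a} | OUT={a-a, b*f}

Merge at B2: IN[B2] = OUT[B1] ∩ OUT[B3] = {a-a}
Applying B2's transfer function to that IN value gives OUT[B2] (row B2 above).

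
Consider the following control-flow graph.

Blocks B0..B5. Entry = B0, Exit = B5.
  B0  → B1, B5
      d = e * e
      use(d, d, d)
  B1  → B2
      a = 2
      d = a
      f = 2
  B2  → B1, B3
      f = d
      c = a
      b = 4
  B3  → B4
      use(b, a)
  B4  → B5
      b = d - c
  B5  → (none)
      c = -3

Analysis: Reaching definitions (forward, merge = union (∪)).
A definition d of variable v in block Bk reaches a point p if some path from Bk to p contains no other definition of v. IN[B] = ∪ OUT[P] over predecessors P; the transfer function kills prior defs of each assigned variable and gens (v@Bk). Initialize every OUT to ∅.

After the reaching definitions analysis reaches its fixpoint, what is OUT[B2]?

Per-block solution:
  B0:  IN={}  OUT={d@B0}
  B1:  IN={a@B1, b@B2, c@B2, d@B0, d@B1, f@B2}  OUT={a@B1, b@B2, c@B2, d@B1, f@B1}
  B2:  IN={a@B1, b@B2, c@B2, d@B1, f@B1}  OUT={a@B1, b@B2, c@B2, d@B1, f@B2}
  B3:  IN={a@B1, b@B2, c@B2, d@B1, f@B2}  OUT={a@B1, b@B2, c@B2, d@B1, f@B2}
  B4:  IN={a@B1, b@B2, c@B2, d@B1, f@B2}  OUT={a@B1, b@B4, c@B2, d@B1, f@B2}
  B5:  IN={a@B1, b@B4, c@B2, d@B0, d@B1, f@B2}  OUT={a@B1, b@B4, c@B5, d@B0, d@B1, f@B2}

Merge at B2: IN[B2] = OUT[B1] = {a@B1, b@B2, c@B2, d@B1, f@B1}
Applying B2's transfer function to that IN value gives OUT[B2] (row B2 above).

Answer: {a@B1, b@B2, c@B2, d@B1, f@B2}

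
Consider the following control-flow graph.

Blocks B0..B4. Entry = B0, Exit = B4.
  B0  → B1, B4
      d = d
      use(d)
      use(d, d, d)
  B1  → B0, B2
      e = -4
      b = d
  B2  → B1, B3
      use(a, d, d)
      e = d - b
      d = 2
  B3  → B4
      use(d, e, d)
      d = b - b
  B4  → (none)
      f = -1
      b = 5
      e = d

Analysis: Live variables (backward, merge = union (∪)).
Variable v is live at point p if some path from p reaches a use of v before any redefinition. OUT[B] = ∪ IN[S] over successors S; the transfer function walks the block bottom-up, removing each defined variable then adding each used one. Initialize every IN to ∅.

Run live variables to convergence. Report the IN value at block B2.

Answer: {a, b, d}

Working:
Per-block solution:
  B0:  IN={a, d}  OUT={a, d}
  B1:  IN={a, d}  OUT={a, b, d}
  B2:  IN={a, b, d}  OUT={a, b, d, e}
  B3:  IN={b, d, e}  OUT={d}
  B4:  IN={d}  OUT={}

Merge at B2: OUT[B2] = IN[B1] ⊔ IN[B3] = {a, b, d, e}
Applying B2's transfer function to that OUT value gives IN[B2] (row B2 above).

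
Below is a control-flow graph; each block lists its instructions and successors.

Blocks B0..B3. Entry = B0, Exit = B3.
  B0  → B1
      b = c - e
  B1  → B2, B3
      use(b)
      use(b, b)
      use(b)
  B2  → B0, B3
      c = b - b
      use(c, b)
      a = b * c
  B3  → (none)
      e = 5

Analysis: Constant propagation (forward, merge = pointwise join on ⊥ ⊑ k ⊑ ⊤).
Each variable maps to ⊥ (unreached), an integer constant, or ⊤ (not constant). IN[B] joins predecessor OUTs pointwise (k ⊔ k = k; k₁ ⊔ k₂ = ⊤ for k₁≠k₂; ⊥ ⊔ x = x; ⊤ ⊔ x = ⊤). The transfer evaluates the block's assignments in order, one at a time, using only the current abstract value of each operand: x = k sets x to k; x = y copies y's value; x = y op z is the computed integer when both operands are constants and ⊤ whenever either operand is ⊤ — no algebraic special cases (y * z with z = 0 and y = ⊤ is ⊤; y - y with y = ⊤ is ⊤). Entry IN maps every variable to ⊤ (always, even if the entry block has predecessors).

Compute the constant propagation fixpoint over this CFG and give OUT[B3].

Answer: {a: ⊤, b: ⊤, c: ⊤, d: ⊤, e: 5, f: ⊤}

Working:
Fixpoint table:
  B0: | IN=(all ⊤) | OUT=(all ⊤)
  B1: | IN=(all ⊤) | OUT=(all ⊤)
  B2: | IN=(all ⊤) | OUT=(all ⊤)
  B3: | IN=(all ⊤) | OUT={e:5; rest ⊤}

Merge at B3: IN[B3] = OUT[B1] ⊔ OUT[B2] = {a: ⊤, b: ⊤, c: ⊤, d: ⊤, e: ⊤, f: ⊤}
Applying B3's transfer function to that IN value gives OUT[B3] (row B3 above).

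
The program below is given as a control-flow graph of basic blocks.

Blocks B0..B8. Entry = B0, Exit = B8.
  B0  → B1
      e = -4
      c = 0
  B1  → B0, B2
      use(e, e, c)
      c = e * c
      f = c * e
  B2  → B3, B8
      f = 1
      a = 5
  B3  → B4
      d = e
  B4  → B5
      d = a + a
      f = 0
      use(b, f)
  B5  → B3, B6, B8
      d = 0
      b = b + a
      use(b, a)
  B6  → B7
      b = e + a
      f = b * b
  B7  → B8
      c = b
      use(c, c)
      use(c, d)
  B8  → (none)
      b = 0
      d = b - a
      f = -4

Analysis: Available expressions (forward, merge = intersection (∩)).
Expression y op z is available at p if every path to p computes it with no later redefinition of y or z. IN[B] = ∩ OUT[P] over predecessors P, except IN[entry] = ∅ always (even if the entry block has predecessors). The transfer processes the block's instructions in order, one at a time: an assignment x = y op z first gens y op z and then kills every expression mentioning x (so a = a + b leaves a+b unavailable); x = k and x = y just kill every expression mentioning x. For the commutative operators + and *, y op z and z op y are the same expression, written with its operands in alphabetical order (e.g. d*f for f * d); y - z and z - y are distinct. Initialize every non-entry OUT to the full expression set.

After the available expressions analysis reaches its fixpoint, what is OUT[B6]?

Answer: {a+a, a+e, b*b, c*e}

Trace:
Converged values:
  B0:  IN={}  OUT={}
  B1:  IN={}  OUT={c*e}
  B2:  IN={c*e}  OUT={c*e}
  B3:  IN={c*e}  OUT={c*e}
  B4:  IN={c*e}  OUT={a+a, c*e}
  B5:  IN={a+a, c*e}  OUT={a+a, c*e}
  B6:  IN={a+a, c*e}  OUT={a+a, a+e, b*b, c*e}
  B7:  IN={a+a, a+e, b*b, c*e}  OUT={a+a, a+e, b*b}
  B8:  IN={}  OUT={b-a}

Merge at B6: IN[B6] = OUT[B5] = {a+a, c*e}
Applying B6's transfer function to that IN value gives OUT[B6] (row B6 above).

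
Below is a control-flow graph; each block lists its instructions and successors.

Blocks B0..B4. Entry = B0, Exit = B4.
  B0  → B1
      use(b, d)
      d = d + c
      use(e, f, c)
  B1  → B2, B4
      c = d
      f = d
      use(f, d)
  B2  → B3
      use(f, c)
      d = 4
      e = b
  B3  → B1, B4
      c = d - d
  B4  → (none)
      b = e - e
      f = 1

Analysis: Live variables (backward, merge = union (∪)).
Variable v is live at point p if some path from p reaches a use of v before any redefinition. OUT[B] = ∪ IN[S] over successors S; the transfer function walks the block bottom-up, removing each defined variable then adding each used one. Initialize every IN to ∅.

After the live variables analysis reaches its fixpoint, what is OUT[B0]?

Answer: {b, d, e}

Working:
Fixpoint table:
  B0: | IN={b, c, d, e, f} | OUT={b, d, e}
  B1: | IN={b, d, e} | OUT={b, c, e, f}
  B2: | IN={b, c, f} | OUT={b, d, e}
  B3: | IN={b, d, e} | OUT={b, d, e}
  B4: | IN={e} | OUT={}

Merge at B0: OUT[B0] = IN[B1] = {b, d, e}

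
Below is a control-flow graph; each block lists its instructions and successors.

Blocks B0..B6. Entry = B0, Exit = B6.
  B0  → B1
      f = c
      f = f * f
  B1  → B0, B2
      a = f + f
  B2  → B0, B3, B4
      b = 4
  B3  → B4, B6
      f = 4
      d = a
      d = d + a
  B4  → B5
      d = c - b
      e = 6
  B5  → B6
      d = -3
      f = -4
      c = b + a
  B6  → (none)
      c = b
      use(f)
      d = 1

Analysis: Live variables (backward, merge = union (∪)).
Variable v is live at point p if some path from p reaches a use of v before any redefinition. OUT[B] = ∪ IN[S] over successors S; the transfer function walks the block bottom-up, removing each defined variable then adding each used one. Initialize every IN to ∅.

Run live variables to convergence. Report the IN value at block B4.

Fixpoint table:
  B0:   IN={c}   OUT={c, f}
  B1:   IN={c, f}   OUT={a, c}
  B2:   IN={a, c}   OUT={a, b, c}
  B3:   IN={a, b, c}   OUT={a, b, c, f}
  B4:   IN={a, b, c}   OUT={a, b}
  B5:   IN={a, b}   OUT={b, f}
  B6:   IN={b, f}   OUT={}

Merge at B4: OUT[B4] = IN[B5] = {a, b}
Applying B4's transfer function to that OUT value gives IN[B4] (row B4 above).

Answer: {a, b, c}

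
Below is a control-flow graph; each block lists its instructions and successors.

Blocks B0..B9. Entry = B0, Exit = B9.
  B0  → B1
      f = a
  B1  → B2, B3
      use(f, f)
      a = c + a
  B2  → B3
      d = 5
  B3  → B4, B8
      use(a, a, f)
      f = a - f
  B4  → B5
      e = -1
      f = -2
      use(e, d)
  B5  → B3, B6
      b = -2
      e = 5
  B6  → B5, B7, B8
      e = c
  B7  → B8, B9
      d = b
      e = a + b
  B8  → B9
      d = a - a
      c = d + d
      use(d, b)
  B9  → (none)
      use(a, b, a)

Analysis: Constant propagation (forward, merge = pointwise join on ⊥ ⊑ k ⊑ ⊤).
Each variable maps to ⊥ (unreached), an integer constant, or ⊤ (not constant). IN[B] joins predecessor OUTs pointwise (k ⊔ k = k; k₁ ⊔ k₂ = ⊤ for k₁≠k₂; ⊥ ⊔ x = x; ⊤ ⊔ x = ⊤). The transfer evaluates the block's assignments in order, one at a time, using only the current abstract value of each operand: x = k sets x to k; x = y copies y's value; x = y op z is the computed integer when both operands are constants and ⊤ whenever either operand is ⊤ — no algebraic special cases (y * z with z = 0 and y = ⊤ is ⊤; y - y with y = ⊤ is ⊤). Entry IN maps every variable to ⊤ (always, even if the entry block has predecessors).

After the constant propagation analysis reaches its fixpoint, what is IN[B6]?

Answer: {a: ⊤, b: -2, c: ⊤, d: ⊤, e: 5, f: -2}

Derivation:
Per-block solution:
  B0: | IN=(all ⊤) | OUT=(all ⊤)
  B1: | IN=(all ⊤) | OUT=(all ⊤)
  B2: | IN=(all ⊤) | OUT={d:5; rest ⊤}
  B3: | IN=(all ⊤) | OUT=(all ⊤)
  B4: | IN=(all ⊤) | OUT={e:-1, f:-2; rest ⊤}
  B5: | IN={f:-2; rest ⊤} | OUT={b:-2, e:5, f:-2; rest ⊤}
  B6: | IN={b:-2, e:5, f:-2; rest ⊤} | OUT={b:-2, f:-2; rest ⊤}
  B7: | IN={b:-2, f:-2; rest ⊤} | OUT={b:-2, d:-2, f:-2; rest ⊤}
  B8: | IN=(all ⊤) | OUT=(all ⊤)
  B9: | IN=(all ⊤) | OUT=(all ⊤)

Merge at B6: IN[B6] = OUT[B5] = {a: ⊤, b: -2, c: ⊤, d: ⊤, e: 5, f: -2}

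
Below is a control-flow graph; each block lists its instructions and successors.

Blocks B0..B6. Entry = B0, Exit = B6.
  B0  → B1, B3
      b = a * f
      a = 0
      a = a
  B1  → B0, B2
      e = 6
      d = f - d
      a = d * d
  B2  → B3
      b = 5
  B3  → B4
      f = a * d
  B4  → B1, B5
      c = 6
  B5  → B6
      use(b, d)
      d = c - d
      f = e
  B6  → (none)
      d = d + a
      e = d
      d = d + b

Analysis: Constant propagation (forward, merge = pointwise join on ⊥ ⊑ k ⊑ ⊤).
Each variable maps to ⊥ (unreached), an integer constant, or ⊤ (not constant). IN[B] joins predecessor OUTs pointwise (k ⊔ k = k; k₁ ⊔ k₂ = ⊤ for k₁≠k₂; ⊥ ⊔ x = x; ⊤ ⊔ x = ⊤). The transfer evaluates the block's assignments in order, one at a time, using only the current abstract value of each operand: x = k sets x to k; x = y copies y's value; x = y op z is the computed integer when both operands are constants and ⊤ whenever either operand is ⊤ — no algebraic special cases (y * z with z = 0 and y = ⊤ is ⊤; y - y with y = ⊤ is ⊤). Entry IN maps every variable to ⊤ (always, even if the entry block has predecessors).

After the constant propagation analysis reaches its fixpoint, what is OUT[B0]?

Converged values:
  B0:  IN=(all ⊤)  OUT={a:0; rest ⊤}
  B1:  IN=(all ⊤)  OUT={e:6; rest ⊤}
  B2:  IN={e:6; rest ⊤}  OUT={b:5, e:6; rest ⊤}
  B3:  IN=(all ⊤)  OUT=(all ⊤)
  B4:  IN=(all ⊤)  OUT={c:6; rest ⊤}
  B5:  IN={c:6; rest ⊤}  OUT={c:6; rest ⊤}
  B6:  IN={c:6; rest ⊤}  OUT={c:6; rest ⊤}

Merge at B0 (entry node, so the boundary value (all ⊤) is joined with the incoming edge(s)): IN[B0] = (all ⊤) ⊔ OUT[B1] = {a: ⊤, b: ⊤, c: ⊤, d: ⊤, e: ⊤, f: ⊤}
Applying B0's transfer function to that IN value gives OUT[B0] (row B0 above).

Answer: {a: 0, b: ⊤, c: ⊤, d: ⊤, e: ⊤, f: ⊤}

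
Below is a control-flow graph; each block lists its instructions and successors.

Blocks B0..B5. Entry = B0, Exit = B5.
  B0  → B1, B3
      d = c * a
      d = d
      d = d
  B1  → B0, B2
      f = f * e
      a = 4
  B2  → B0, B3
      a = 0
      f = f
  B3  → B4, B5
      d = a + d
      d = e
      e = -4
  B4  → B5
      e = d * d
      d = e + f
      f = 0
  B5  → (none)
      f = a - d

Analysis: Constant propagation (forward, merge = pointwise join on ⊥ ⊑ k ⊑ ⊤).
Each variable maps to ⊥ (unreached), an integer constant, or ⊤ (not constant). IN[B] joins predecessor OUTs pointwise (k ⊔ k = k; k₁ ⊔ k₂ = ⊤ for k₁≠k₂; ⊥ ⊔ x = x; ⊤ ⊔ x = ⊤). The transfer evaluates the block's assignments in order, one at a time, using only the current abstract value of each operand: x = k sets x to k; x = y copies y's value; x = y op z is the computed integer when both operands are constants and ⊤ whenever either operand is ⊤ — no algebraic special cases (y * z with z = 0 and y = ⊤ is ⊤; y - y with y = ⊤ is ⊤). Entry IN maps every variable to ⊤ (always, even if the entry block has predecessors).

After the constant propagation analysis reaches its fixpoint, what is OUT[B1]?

Answer: {a: 4, b: ⊤, c: ⊤, d: ⊤, e: ⊤, f: ⊤}

Trace:
Fixpoint table:
  B0:  IN=(all ⊤)  OUT=(all ⊤)
  B1:  IN=(all ⊤)  OUT={a:4; rest ⊤}
  B2:  IN={a:4; rest ⊤}  OUT={a:0; rest ⊤}
  B3:  IN=(all ⊤)  OUT={e:-4; rest ⊤}
  B4:  IN={e:-4; rest ⊤}  OUT={f:0; rest ⊤}
  B5:  IN=(all ⊤)  OUT=(all ⊤)

Merge at B1: IN[B1] = OUT[B0] = {a: ⊤, b: ⊤, c: ⊤, d: ⊤, e: ⊤, f: ⊤}
Applying B1's transfer function to that IN value gives OUT[B1] (row B1 above).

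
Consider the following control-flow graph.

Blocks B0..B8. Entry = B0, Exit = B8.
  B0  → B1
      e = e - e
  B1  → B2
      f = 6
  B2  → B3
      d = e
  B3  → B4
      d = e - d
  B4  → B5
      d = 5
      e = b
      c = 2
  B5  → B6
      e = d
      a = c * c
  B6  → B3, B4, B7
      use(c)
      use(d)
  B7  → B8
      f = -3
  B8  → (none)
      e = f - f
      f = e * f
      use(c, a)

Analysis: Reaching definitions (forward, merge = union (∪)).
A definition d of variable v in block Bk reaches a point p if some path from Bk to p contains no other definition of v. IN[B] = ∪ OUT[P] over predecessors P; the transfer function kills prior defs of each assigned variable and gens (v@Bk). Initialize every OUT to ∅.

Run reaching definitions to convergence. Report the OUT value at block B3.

Per-block solution:
  B0:   IN={}   OUT={e@B0}
  B1:   IN={e@B0}   OUT={e@B0, f@B1}
  B2:   IN={e@B0, f@B1}   OUT={d@B2, e@B0, f@B1}
  B3:   IN={a@B5, c@B4, d@B2, d@B4, e@B0, e@B5, f@B1}   OUT={a@B5, c@B4, d@B3, e@B0, e@B5, f@B1}
  B4:   IN={a@B5, c@B4, d@B3, d@B4, e@B0, e@B5, f@B1}   OUT={a@B5, c@B4, d@B4, e@B4, f@B1}
  B5:   IN={a@B5, c@B4, d@B4, e@B4, f@B1}   OUT={a@B5, c@B4, d@B4, e@B5, f@B1}
  B6:   IN={a@B5, c@B4, d@B4, e@B5, f@B1}   OUT={a@B5, c@B4, d@B4, e@B5, f@B1}
  B7:   IN={a@B5, c@B4, d@B4, e@B5, f@B1}   OUT={a@B5, c@B4, d@B4, e@B5, f@B7}
  B8:   IN={a@B5, c@B4, d@B4, e@B5, f@B7}   OUT={a@B5, c@B4, d@B4, e@B8, f@B8}

Merge at B3: IN[B3] = OUT[B2] ⊔ OUT[B6] = {a@B5, c@B4, d@B2, d@B4, e@B0, e@B5, f@B1}
Applying B3's transfer function to that IN value gives OUT[B3] (row B3 above).

Answer: {a@B5, c@B4, d@B3, e@B0, e@B5, f@B1}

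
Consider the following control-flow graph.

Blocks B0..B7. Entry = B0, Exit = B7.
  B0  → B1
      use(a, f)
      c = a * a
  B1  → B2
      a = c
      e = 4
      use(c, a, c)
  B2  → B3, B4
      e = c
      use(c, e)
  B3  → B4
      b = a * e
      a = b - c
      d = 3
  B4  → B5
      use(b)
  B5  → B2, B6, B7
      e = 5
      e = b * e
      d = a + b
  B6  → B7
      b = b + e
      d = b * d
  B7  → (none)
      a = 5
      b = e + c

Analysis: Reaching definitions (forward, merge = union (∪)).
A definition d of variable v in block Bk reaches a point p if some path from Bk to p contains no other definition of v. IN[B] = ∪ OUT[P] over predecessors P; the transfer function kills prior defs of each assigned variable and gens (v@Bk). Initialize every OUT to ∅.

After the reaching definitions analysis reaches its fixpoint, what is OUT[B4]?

Fixpoint table:
  B0: | IN={} | OUT={c@B0}
  B1: | IN={c@B0} | OUT={a@B1, c@B0, e@B1}
  B2: | IN={a@B1, a@B3, b@B3, c@B0, d@B5, e@B1, e@B5} | OUT={a@B1, a@B3, b@B3, c@B0, d@B5, e@B2}
  B3: | IN={a@B1, a@B3, b@B3, c@B0, d@B5, e@B2} | OUT={a@B3, b@B3, c@B0, d@B3, e@B2}
  B4: | IN={a@B1, a@B3, b@B3, c@B0, d@B3, d@B5, e@B2} | OUT={a@B1, a@B3, b@B3, c@B0, d@B3, d@B5, e@B2}
  B5: | IN={a@B1, a@B3, b@B3, c@B0, d@B3, d@B5, e@B2} | OUT={a@B1, a@B3, b@B3, c@B0, d@B5, e@B5}
  B6: | IN={a@B1, a@B3, b@B3, c@B0, d@B5, e@B5} | OUT={a@B1, a@B3, b@B6, c@B0, d@B6, e@B5}
  B7: | IN={a@B1, a@B3, b@B3, b@B6, c@B0, d@B5, d@B6, e@B5} | OUT={a@B7, b@B7, c@B0, d@B5, d@B6, e@B5}

Merge at B4: IN[B4] = OUT[B2] ⊔ OUT[B3] = {a@B1, a@B3, b@B3, c@B0, d@B3, d@B5, e@B2}
Applying B4's transfer function to that IN value gives OUT[B4] (row B4 above).

Answer: {a@B1, a@B3, b@B3, c@B0, d@B3, d@B5, e@B2}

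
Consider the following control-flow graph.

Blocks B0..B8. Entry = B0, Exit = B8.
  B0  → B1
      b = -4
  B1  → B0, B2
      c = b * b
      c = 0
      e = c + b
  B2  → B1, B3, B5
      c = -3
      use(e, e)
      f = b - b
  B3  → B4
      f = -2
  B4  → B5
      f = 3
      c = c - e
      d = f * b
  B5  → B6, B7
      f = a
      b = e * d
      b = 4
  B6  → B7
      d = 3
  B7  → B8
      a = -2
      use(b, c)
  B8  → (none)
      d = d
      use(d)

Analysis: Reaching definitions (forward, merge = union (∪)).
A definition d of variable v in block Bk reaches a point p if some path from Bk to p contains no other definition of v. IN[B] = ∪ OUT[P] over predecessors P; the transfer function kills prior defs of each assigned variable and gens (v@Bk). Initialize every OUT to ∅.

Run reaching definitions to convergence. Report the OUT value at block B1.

Answer: {b@B0, c@B1, e@B1, f@B2}

Derivation:
Fixpoint table:
  B0:  IN={b@B0, c@B1, e@B1, f@B2}  OUT={b@B0, c@B1, e@B1, f@B2}
  B1:  IN={b@B0, c@B1, c@B2, e@B1, f@B2}  OUT={b@B0, c@B1, e@B1, f@B2}
  B2:  IN={b@B0, c@B1, e@B1, f@B2}  OUT={b@B0, c@B2, e@B1, f@B2}
  B3:  IN={b@B0, c@B2, e@B1, f@B2}  OUT={b@B0, c@B2, e@B1, f@B3}
  B4:  IN={b@B0, c@B2, e@B1, f@B3}  OUT={b@B0, c@B4, d@B4, e@B1, f@B4}
  B5:  IN={b@B0, c@B2, c@B4, d@B4, e@B1, f@B2, f@B4}  OUT={b@B5, c@B2, c@B4, d@B4, e@B1, f@B5}
  B6:  IN={b@B5, c@B2, c@B4, d@B4, e@B1, f@B5}  OUT={b@B5, c@B2, c@B4, d@B6, e@B1, f@B5}
  B7:  IN={b@B5, c@B2, c@B4, d@B4, d@B6, e@B1, f@B5}  OUT={a@B7, b@B5, c@B2, c@B4, d@B4, d@B6, e@B1, f@B5}
  B8:  IN={a@B7, b@B5, c@B2, c@B4, d@B4, d@B6, e@B1, f@B5}  OUT={a@B7, b@B5, c@B2, c@B4, d@B8, e@B1, f@B5}

Merge at B1: IN[B1] = OUT[B0] ⊔ OUT[B2] = {b@B0, c@B1, c@B2, e@B1, f@B2}
Applying B1's transfer function to that IN value gives OUT[B1] (row B1 above).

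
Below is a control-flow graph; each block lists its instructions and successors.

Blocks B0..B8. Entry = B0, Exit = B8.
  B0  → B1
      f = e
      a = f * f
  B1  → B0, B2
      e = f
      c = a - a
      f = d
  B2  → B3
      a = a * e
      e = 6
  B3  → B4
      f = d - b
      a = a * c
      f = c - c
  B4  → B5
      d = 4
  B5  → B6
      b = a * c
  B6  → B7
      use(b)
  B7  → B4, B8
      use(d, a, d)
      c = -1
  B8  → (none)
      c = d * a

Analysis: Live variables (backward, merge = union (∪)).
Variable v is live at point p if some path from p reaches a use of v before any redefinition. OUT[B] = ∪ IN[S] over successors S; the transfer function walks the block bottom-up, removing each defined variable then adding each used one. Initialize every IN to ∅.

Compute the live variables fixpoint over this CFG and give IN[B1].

Fixpoint table:
  B0:  IN={b, d, e}  OUT={a, b, d, f}
  B1:  IN={a, b, d, f}  OUT={a, b, c, d, e}
  B2:  IN={a, b, c, d, e}  OUT={a, b, c, d}
  B3:  IN={a, b, c, d}  OUT={a, c}
  B4:  IN={a, c}  OUT={a, c, d}
  B5:  IN={a, c, d}  OUT={a, b, d}
  B6:  IN={a, b, d}  OUT={a, d}
  B7:  IN={a, d}  OUT={a, c, d}
  B8:  IN={a, d}  OUT={}

Merge at B1: OUT[B1] = IN[B0] ⊔ IN[B2] = {a, b, c, d, e}
Applying B1's transfer function to that OUT value gives IN[B1] (row B1 above).

Answer: {a, b, d, f}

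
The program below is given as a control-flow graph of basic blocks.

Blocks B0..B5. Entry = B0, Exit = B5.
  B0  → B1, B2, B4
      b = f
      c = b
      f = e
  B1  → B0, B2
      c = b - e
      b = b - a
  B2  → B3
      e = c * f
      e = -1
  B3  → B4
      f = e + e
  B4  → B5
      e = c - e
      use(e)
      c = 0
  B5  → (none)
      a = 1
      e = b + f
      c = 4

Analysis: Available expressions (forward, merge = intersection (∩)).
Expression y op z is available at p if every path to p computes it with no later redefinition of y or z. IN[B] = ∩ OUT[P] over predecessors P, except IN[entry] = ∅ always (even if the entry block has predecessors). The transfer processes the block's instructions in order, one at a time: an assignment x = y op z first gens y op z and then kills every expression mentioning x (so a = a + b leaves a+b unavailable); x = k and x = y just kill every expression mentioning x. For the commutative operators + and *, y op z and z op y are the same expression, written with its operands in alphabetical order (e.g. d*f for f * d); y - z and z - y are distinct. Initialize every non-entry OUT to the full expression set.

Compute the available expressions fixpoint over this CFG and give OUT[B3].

Per-block solution:
  B0:  IN={}  OUT={}
  B1:  IN={}  OUT={}
  B2:  IN={}  OUT={c*f}
  B3:  IN={c*f}  OUT={e+e}
  B4:  IN={}  OUT={}
  B5:  IN={}  OUT={b+f}

Merge at B3: IN[B3] = OUT[B2] = {c*f}
Applying B3's transfer function to that IN value gives OUT[B3] (row B3 above).

Answer: {e+e}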